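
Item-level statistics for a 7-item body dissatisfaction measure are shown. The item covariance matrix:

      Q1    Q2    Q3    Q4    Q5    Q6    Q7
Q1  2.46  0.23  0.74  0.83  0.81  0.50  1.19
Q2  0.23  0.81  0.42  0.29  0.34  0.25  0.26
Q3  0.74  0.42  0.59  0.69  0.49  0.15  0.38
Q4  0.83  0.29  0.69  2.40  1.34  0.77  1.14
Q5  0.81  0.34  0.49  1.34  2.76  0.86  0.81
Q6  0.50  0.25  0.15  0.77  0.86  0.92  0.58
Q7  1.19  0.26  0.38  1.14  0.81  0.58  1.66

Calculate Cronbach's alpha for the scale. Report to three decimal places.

α = 0.808

Σσᵢ² = 2.46 + 0.81 + 0.59 + 2.40 + 2.76 + 0.92 + 1.66 = 11.60
Sum of off-diagonal covariances = 13.07
total variance = 11.60 + 2 × 13.07 = 37.74
α = (k/(k−1))·(1 − Σσᵢ²/total variance) = (7/6)·(1 − 11.60/37.74) = 0.808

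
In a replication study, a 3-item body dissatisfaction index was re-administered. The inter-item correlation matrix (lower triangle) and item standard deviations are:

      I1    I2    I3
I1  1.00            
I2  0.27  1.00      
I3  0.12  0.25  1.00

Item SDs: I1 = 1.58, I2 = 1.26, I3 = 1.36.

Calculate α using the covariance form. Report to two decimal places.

α = 0.44

Σσ²ᵢ = 1.58² + 1.26² + 1.36² = 5.9336
Covariances σ_ij = r_ij · s_i · s_j:
  σ(I1,I2) = 0.27 × 1.58 × 1.26 = 0.5375
  σ(I1,I3) = 0.12 × 1.58 × 1.36 = 0.2579
  σ(I2,I3) = 0.25 × 1.26 × 1.36 = 0.4284
σ²_T = Σσ²ᵢ + 2·Σσ_ij = 5.9336 + 2 × 1.2238 = 8.3812
α = (3/2)·(1 − 5.9336/8.3812) = 0.44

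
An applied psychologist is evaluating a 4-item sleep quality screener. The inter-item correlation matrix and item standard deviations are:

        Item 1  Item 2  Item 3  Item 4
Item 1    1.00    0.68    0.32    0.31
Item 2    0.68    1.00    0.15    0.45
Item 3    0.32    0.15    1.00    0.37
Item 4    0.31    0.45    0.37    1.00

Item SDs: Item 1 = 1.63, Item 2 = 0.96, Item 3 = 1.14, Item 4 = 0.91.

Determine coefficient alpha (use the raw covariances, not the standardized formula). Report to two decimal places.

coefficient alpha = 0.69

Σσ²ᵢ = 1.63² + 0.96² + 1.14² + 0.91² = 5.7062
Covariances σ_ij = r_ij · s_i · s_j:
  σ(Item 1,Item 2) = 0.68 × 1.63 × 0.96 = 1.0641
  σ(Item 1,Item 3) = 0.32 × 1.63 × 1.14 = 0.5946
  σ(Item 1,Item 4) = 0.31 × 1.63 × 0.91 = 0.4598
  σ(Item 2,Item 3) = 0.15 × 0.96 × 1.14 = 0.1642
  σ(Item 2,Item 4) = 0.45 × 0.96 × 0.91 = 0.3931
  σ(Item 3,Item 4) = 0.37 × 1.14 × 0.91 = 0.3838
σ²_T = Σσ²ᵢ + 2·Σσ_ij = 5.7062 + 2 × 3.0596 = 11.8254
α = (4/3)·(1 − 5.7062/11.8254) = 0.69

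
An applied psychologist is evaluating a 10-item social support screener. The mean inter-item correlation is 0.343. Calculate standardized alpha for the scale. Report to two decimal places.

Standardized α = k·r̄ / (1 + (k−1)·r̄) = 10 × 0.343 / (1 + 9 × 0.343)
  = 3.4300 / 4.0870 = 0.84

standardized alpha = 0.84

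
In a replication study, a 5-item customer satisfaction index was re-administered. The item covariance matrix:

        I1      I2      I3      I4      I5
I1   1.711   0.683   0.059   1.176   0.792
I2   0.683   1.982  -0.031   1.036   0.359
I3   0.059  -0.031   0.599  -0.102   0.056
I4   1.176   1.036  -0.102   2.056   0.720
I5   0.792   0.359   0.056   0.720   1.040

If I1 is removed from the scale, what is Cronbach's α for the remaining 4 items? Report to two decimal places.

α = 0.56

Remaining items: I2, I3, I4, I5 (k = 4).
Σσᵢ² = 1.982 + 0.599 + 2.056 + 1.040 = 5.677
total variance = 5.677 + 2 × 2.038 = 9.753
α (item deleted) = (4/3)·(1 − 5.677/9.753) = 0.56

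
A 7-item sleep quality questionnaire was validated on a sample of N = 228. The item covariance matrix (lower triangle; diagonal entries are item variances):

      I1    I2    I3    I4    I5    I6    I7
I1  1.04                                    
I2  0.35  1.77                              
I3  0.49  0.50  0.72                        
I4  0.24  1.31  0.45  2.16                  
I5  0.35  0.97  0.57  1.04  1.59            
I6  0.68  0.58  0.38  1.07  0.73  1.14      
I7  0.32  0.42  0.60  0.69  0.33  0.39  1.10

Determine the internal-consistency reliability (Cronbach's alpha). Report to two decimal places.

Σσᵢ² = 1.04 + 1.77 + 0.72 + 2.16 + 1.59 + 1.14 + 1.10 = 9.52
Sum of the distinct covariances = 12.46
σ²_total = 9.52 + 2 × 12.46 = 34.44
α = (k/(k−1))·(1 − Σσᵢ²/σ²_total) = (7/6)·(1 − 9.52/34.44) = 0.84

Cronbach's alpha = 0.84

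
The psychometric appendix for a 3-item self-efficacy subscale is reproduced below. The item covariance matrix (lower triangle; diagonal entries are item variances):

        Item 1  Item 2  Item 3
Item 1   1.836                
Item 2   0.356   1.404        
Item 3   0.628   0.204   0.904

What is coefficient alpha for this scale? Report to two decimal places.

α = 0.55

ΣVar(i) = 1.836 + 1.404 + 0.904 = 4.144
Σ_{i<j} σ_ij = 1.188
σ²_total = 4.144 + 2 × 1.188 = 6.520
α = (k/(k−1))·(1 − ΣVar(i)/σ²_total) = (3/2)·(1 − 4.144/6.520) = 0.55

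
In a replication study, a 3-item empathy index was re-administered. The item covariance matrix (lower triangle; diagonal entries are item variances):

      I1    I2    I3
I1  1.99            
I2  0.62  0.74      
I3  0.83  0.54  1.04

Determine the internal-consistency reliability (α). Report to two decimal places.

α = 0.77

Σσᵢ² = 1.99 + 0.74 + 1.04 = 3.77
Σ_{i<j} σ_ij = 1.99
total variance = 3.77 + 2 × 1.99 = 7.75
α = (k/(k−1))·(1 − Σσᵢ²/total variance) = (3/2)·(1 − 3.77/7.75) = 0.77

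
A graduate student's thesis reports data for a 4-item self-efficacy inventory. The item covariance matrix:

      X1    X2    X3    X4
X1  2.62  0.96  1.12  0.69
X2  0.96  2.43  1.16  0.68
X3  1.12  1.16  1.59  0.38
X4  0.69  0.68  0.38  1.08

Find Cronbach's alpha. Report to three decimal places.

α = 0.752

Σσᵢ² = 2.62 + 2.43 + 1.59 + 1.08 = 7.72
Sum of off-diagonal covariances = 4.99
Var(T) = 7.72 + 2 × 4.99 = 17.70
α = (k/(k−1))·(1 − Σσᵢ²/Var(T)) = (4/3)·(1 − 7.72/17.70) = 0.752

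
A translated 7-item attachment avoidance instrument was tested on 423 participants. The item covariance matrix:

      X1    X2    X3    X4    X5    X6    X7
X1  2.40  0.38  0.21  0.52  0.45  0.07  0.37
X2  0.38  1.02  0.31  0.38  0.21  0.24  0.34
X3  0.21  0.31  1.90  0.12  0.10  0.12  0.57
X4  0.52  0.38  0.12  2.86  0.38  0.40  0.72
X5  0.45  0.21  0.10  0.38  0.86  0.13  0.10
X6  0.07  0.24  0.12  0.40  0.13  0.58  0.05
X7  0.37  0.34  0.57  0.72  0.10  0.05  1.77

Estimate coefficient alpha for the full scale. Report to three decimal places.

ΣVar(i) = 2.40 + 1.02 + 1.90 + 2.86 + 0.86 + 0.58 + 1.77 = 11.39
Sum of the distinct covariances = 6.17
total variance = 11.39 + 2 × 6.17 = 23.73
α = (k/(k−1))·(1 − ΣVar(i)/total variance) = (7/6)·(1 − 11.39/23.73) = 0.607

coefficient alpha = 0.607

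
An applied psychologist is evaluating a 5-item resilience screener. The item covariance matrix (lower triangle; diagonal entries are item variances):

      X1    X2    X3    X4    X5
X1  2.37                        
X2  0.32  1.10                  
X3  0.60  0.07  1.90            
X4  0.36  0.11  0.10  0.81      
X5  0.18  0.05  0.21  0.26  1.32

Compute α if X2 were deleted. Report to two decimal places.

α = 0.46

Remaining items: X1, X3, X4, X5 (k = 4).
Σσᵢ² = 2.37 + 1.90 + 0.81 + 1.32 = 6.40
Var(T) = 6.40 + 2 × 1.71 = 9.82
α (item deleted) = (4/3)·(1 − 6.40/9.82) = 0.46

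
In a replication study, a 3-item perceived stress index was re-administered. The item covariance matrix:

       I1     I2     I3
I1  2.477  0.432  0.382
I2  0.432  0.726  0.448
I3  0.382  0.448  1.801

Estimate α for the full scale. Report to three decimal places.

α = 0.503

ΣVar(i) = 2.477 + 0.726 + 1.801 = 5.004
Sum of the distinct covariances = 1.262
total variance = 5.004 + 2 × 1.262 = 7.528
α = (k/(k−1))·(1 − ΣVar(i)/total variance) = (3/2)·(1 − 5.004/7.528) = 0.503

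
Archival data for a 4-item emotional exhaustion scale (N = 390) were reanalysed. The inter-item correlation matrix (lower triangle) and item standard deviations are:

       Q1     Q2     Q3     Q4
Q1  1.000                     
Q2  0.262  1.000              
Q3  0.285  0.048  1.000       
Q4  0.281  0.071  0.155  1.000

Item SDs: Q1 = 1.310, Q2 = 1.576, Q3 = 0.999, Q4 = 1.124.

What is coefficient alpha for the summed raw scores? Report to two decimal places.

Σσ²ᵢ = 1.310² + 1.576² + 0.999² + 1.124² = 6.4613
Covariances σ_ij = r_ij · s_i · s_j:
  σ(Q1,Q2) = 0.262 × 1.310 × 1.576 = 0.5409
  σ(Q1,Q3) = 0.285 × 1.310 × 0.999 = 0.3730
  σ(Q1,Q4) = 0.281 × 1.310 × 1.124 = 0.4138
  σ(Q2,Q3) = 0.048 × 1.576 × 0.999 = 0.0756
  σ(Q2,Q4) = 0.071 × 1.576 × 1.124 = 0.1258
  σ(Q3,Q4) = 0.155 × 0.999 × 1.124 = 0.1740
σ²_T = Σσ²ᵢ + 2·Σσ_ij = 6.4613 + 2 × 1.7031 = 9.8675
α = (4/3)·(1 − 6.4613/9.8675) = 0.46

coefficient alpha = 0.46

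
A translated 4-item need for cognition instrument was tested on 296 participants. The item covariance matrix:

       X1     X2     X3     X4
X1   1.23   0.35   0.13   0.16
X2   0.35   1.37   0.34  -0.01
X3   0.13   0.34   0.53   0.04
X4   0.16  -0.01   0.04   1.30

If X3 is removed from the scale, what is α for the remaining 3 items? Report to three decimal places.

Remaining items: X1, X2, X4 (k = 3).
ΣVar(i) = 1.23 + 1.37 + 1.30 = 3.90
σ²_total = 3.90 + 2 × 0.50 = 4.90
α (item deleted) = (3/2)·(1 − 3.90/4.90) = 0.306

α = 0.306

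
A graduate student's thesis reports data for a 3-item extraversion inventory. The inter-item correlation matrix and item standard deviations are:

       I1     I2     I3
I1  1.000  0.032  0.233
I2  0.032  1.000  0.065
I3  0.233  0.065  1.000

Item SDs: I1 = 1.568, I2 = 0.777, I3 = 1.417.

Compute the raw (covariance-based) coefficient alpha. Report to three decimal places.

α = 0.298

Σσ²ᵢ = 1.568² + 0.777² + 1.417² = 5.0702
Covariances σ_ij = r_ij · s_i · s_j:
  σ(I1,I2) = 0.032 × 1.568 × 0.777 = 0.0390
  σ(I1,I3) = 0.233 × 1.568 × 1.417 = 0.5177
  σ(I2,I3) = 0.065 × 0.777 × 1.417 = 0.0716
σ²_T = Σσ²ᵢ + 2·Σσ_ij = 5.0702 + 2 × 0.6283 = 6.3268
α = (3/2)·(1 − 5.0702/6.3268) = 0.298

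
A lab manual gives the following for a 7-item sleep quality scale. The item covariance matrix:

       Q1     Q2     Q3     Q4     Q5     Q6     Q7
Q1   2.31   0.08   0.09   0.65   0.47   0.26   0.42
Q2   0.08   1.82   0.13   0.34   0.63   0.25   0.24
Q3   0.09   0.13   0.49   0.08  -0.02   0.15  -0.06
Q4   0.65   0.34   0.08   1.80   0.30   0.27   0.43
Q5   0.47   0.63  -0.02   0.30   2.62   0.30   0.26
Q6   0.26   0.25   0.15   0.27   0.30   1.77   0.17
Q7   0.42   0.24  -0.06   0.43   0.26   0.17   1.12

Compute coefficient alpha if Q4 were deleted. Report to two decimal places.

Remaining items: Q1, Q2, Q3, Q5, Q6, Q7 (k = 6).
sum of item variances = 2.31 + 1.82 + 0.49 + 2.62 + 1.77 + 1.12 = 10.13
Var(T) = 10.13 + 2 × 3.37 = 16.87
α (item deleted) = (6/5)·(1 − 10.13/16.87) = 0.48

α = 0.48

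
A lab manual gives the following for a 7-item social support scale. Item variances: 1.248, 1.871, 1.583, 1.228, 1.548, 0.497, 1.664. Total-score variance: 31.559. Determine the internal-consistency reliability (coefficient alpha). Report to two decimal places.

sum of item variances = 1.248 + 1.871 + 1.583 + 1.228 + 1.548 + 0.497 + 1.664 = 9.639
α = (k/(k−1))·(1 − sum of item variances/Var(T)) = (7/6)·(1 − 9.639/31.559) = 0.81

coefficient alpha = 0.81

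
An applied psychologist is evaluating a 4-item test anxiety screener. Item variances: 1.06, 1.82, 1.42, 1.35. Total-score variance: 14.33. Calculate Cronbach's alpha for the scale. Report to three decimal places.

Σσ²ᵢ = 1.06 + 1.82 + 1.42 + 1.35 = 5.65
α = (k/(k−1))·(1 − Σσ²ᵢ/σ²_total) = (4/3)·(1 − 5.65/14.33) = 0.808

Cronbach's alpha = 0.808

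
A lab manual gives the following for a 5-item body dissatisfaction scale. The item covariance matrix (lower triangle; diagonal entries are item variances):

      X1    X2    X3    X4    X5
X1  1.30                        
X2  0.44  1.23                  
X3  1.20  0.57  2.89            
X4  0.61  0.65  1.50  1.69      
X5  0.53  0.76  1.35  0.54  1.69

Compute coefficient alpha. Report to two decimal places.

Σσ²ᵢ = 1.30 + 1.23 + 2.89 + 1.69 + 1.69 = 8.80
Sum of the distinct covariances = 8.15
total variance = 8.80 + 2 × 8.15 = 25.10
α = (k/(k−1))·(1 − Σσ²ᵢ/total variance) = (5/4)·(1 − 8.80/25.10) = 0.81

coefficient alpha = 0.81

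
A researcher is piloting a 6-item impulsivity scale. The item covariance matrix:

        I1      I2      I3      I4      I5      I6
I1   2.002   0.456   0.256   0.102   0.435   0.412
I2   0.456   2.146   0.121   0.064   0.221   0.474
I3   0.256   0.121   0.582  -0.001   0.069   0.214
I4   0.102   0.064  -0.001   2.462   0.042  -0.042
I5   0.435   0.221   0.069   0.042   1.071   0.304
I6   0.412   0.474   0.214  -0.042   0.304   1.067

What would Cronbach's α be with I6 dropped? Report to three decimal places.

Cronbach's α = 0.374

Remaining items: I1, I2, I3, I4, I5 (k = 5).
sum of item variances = 2.002 + 2.146 + 0.582 + 2.462 + 1.071 = 8.263
total variance = 8.263 + 2 × 1.765 = 11.793
α (item deleted) = (5/4)·(1 − 8.263/11.793) = 0.374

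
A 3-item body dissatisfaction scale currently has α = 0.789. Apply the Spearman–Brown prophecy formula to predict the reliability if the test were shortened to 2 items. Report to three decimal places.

predicted reliability = 0.714

Length factor m = 2/3 = 0.6667
α' = m·α / (1 − (1−m)·α)
   = 2/3 × 0.789 / (1 − (1 − 2/3) × 0.789)
   = 0.5260 / 0.7370 = 0.714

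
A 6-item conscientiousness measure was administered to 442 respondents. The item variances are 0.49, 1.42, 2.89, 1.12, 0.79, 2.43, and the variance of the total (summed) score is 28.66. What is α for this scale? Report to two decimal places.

Σσ²ᵢ = 0.49 + 1.42 + 2.89 + 1.12 + 0.79 + 2.43 = 9.14
α = (k/(k−1))·(1 − Σσ²ᵢ/Var(T)) = (6/5)·(1 − 9.14/28.66) = 0.82

α = 0.82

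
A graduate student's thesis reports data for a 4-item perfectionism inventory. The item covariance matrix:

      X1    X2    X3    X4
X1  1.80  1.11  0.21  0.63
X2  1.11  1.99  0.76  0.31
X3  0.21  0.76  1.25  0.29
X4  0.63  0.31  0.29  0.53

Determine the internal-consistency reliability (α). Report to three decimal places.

α = 0.724

Σσᵢ² = 1.80 + 1.99 + 1.25 + 0.53 = 5.57
Σ_{i<j} σ_ij = 3.31
Var(T) = 5.57 + 2 × 3.31 = 12.19
α = (k/(k−1))·(1 − Σσᵢ²/Var(T)) = (4/3)·(1 − 5.57/12.19) = 0.724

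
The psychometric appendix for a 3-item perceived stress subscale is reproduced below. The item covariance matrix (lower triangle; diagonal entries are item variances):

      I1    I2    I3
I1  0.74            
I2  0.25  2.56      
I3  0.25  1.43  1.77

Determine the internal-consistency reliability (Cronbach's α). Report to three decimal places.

Cronbach's α = 0.648

ΣVar(i) = 0.74 + 2.56 + 1.77 = 5.07
Σ_{i<j} σ_ij = 1.93
Var(T) = 5.07 + 2 × 1.93 = 8.93
α = (k/(k−1))·(1 − ΣVar(i)/Var(T)) = (3/2)·(1 − 5.07/8.93) = 0.648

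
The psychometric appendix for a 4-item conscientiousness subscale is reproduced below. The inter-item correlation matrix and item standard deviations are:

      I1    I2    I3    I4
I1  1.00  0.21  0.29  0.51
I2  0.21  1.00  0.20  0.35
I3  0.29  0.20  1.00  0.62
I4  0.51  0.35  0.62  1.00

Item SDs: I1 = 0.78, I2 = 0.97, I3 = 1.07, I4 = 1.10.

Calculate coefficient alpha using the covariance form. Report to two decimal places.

Σσ²ᵢ = 0.78² + 0.97² + 1.07² + 1.10² = 3.9042
Covariances σ_ij = r_ij · s_i · s_j:
  σ(I1,I2) = 0.21 × 0.78 × 0.97 = 0.1589
  σ(I1,I3) = 0.29 × 0.78 × 1.07 = 0.2420
  σ(I1,I4) = 0.51 × 0.78 × 1.10 = 0.4376
  σ(I2,I3) = 0.20 × 0.97 × 1.07 = 0.2076
  σ(I2,I4) = 0.35 × 0.97 × 1.10 = 0.3735
  σ(I3,I4) = 0.62 × 1.07 × 1.10 = 0.7297
σ²_T = Σσ²ᵢ + 2·Σσ_ij = 3.9042 + 2 × 2.1493 = 8.2028
α = (4/3)·(1 − 3.9042/8.2028) = 0.70

α = 0.70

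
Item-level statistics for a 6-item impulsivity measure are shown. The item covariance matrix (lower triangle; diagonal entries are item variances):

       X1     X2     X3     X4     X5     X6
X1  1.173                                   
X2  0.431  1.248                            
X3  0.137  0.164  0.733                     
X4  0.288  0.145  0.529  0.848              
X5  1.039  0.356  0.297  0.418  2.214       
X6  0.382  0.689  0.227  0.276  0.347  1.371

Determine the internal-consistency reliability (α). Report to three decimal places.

Σσ²ᵢ = 1.173 + 1.248 + 0.733 + 0.848 + 2.214 + 1.371 = 7.587
Σ_{i<j} σ_ij = 5.725
total variance = 7.587 + 2 × 5.725 = 19.037
α = (k/(k−1))·(1 − Σσ²ᵢ/total variance) = (6/5)·(1 − 7.587/19.037) = 0.722

α = 0.722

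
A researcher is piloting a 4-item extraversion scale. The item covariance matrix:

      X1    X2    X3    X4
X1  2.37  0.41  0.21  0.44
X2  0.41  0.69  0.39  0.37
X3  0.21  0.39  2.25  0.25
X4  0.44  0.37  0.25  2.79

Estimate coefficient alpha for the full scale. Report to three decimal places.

α = 0.451

Σσ²ᵢ = 2.37 + 0.69 + 2.25 + 2.79 = 8.10
Σ_{i<j} σ_ij = 2.07
total variance = 8.10 + 2 × 2.07 = 12.24
α = (k/(k−1))·(1 − Σσ²ᵢ/total variance) = (4/3)·(1 − 8.10/12.24) = 0.451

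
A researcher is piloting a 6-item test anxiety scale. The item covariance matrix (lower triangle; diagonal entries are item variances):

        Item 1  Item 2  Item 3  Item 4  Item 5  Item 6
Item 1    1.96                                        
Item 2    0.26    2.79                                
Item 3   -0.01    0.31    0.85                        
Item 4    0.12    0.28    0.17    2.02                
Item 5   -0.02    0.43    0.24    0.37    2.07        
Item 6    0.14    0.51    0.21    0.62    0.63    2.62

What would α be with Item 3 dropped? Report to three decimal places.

α = 0.460

Remaining items: Item 1, Item 2, Item 4, Item 5, Item 6 (k = 5).
ΣVar(i) = 1.96 + 2.79 + 2.02 + 2.07 + 2.62 = 11.46
Var(T) = 11.46 + 2 × 3.34 = 18.14
α (item deleted) = (5/4)·(1 − 11.46/18.14) = 0.460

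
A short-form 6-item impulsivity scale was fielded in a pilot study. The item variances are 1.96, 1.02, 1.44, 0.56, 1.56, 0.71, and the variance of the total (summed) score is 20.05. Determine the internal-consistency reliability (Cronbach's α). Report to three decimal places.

α = 0.766

sum of item variances = 1.96 + 1.02 + 1.44 + 0.56 + 1.56 + 0.71 = 7.25
α = (k/(k−1))·(1 − sum of item variances/σ²_total) = (6/5)·(1 − 7.25/20.05) = 0.766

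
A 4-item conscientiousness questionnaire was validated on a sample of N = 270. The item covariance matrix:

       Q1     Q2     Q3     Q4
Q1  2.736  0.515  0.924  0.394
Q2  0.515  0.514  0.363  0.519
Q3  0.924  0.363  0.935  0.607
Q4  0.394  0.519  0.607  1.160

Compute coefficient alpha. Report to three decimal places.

Σσᵢ² = 2.736 + 0.514 + 0.935 + 1.160 = 5.345
Σ_{i<j} σ_ij = 3.322
σ²_total = 5.345 + 2 × 3.322 = 11.989
α = (k/(k−1))·(1 − Σσᵢ²/σ²_total) = (4/3)·(1 − 5.345/11.989) = 0.739

α = 0.739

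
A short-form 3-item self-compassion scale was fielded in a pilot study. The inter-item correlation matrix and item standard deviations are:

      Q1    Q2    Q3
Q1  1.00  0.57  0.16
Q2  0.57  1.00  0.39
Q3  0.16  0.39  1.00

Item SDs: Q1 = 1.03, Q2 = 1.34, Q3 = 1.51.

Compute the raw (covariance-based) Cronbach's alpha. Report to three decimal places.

α = 0.623

Σσ²ᵢ = 1.03² + 1.34² + 1.51² = 5.1366
Covariances σ_ij = r_ij · s_i · s_j:
  σ(Q1,Q2) = 0.57 × 1.03 × 1.34 = 0.7867
  σ(Q1,Q3) = 0.16 × 1.03 × 1.51 = 0.2488
  σ(Q2,Q3) = 0.39 × 1.34 × 1.51 = 0.7891
σ²_T = Σσ²ᵢ + 2·Σσ_ij = 5.1366 + 2 × 1.8246 = 8.7858
α = (3/2)·(1 − 5.1366/8.7858) = 0.623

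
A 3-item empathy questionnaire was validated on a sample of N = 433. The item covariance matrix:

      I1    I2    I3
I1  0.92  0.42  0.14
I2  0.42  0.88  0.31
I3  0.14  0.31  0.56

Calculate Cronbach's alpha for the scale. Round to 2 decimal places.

α = 0.64

Σσᵢ² = 0.92 + 0.88 + 0.56 = 2.36
Sum of the distinct covariances = 0.87
σ²_total = 2.36 + 2 × 0.87 = 4.10
α = (k/(k−1))·(1 − Σσᵢ²/σ²_total) = (3/2)·(1 − 2.36/4.10) = 0.64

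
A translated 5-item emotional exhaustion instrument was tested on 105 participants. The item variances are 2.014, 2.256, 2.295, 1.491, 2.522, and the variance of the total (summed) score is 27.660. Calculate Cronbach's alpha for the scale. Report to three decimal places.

α = 0.772

ΣVar(i) = 2.014 + 2.256 + 2.295 + 1.491 + 2.522 = 10.578
α = (k/(k−1))·(1 − ΣVar(i)/Var(T)) = (5/4)·(1 − 10.578/27.660) = 0.772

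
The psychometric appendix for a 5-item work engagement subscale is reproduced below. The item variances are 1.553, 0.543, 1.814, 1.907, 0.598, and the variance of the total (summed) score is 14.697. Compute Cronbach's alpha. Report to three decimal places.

Cronbach's alpha = 0.704

Σσᵢ² = 1.553 + 0.543 + 1.814 + 1.907 + 0.598 = 6.415
α = (k/(k−1))·(1 − Σσᵢ²/total variance) = (5/4)·(1 − 6.415/14.697) = 0.704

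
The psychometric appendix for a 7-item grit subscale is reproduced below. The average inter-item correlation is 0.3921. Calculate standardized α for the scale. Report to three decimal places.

Standardized α = k·r̄ / (1 + (k−1)·r̄) = 7 × 0.3921 / (1 + 6 × 0.3921)
  = 2.7447 / 3.3526 = 0.819

standardized α = 0.819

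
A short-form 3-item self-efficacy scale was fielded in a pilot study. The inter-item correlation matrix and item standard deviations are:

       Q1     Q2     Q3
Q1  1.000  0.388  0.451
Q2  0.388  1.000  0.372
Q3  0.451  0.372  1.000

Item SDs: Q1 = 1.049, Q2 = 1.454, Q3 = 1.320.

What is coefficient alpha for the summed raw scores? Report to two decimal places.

α = 0.66

Σσ²ᵢ = 1.049² + 1.454² + 1.320² = 4.9569
Covariances σ_ij = r_ij · s_i · s_j:
  σ(Q1,Q2) = 0.388 × 1.049 × 1.454 = 0.5918
  σ(Q1,Q3) = 0.451 × 1.049 × 1.320 = 0.6245
  σ(Q2,Q3) = 0.372 × 1.454 × 1.320 = 0.7140
σ²_T = Σσ²ᵢ + 2·Σσ_ij = 4.9569 + 2 × 1.9303 = 8.8175
α = (3/2)·(1 − 4.9569/8.8175) = 0.66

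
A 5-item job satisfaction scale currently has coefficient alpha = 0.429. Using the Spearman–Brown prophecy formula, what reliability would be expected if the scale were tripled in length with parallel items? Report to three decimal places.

Length factor m = 3
α' = m·α / (1 + (m−1)·α)
   = 3 × 0.429 / (1 + (3 − 1) × 0.429)
   = 1.2870 / 1.8580 = 0.693

predicted reliability = 0.693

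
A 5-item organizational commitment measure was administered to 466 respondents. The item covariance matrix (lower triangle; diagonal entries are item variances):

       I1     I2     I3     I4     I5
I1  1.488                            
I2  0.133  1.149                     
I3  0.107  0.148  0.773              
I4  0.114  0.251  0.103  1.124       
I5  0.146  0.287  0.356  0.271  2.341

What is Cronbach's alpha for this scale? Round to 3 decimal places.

sum of item variances = 1.488 + 1.149 + 0.773 + 1.124 + 2.341 = 6.875
Sum of off-diagonal covariances = 1.916
σ²_total = 6.875 + 2 × 1.916 = 10.707
α = (k/(k−1))·(1 − sum of item variances/σ²_total) = (5/4)·(1 − 6.875/10.707) = 0.447

Cronbach's alpha = 0.447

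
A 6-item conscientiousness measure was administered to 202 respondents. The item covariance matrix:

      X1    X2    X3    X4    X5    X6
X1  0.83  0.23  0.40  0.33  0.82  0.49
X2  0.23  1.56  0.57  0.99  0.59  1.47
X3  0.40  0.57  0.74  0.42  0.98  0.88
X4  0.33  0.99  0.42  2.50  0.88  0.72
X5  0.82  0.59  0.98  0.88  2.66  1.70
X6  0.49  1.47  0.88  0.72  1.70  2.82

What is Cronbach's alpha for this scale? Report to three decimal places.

Σσᵢ² = 0.83 + 1.56 + 0.74 + 2.50 + 2.66 + 2.82 = 11.11
Sum of off-diagonal covariances = 11.47
total variance = 11.11 + 2 × 11.47 = 34.05
α = (k/(k−1))·(1 − Σσᵢ²/total variance) = (6/5)·(1 − 11.11/34.05) = 0.808

Cronbach's alpha = 0.808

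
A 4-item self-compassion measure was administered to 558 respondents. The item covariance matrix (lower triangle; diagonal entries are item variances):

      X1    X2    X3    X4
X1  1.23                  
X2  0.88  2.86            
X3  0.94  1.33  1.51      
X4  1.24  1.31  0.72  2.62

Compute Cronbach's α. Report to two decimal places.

Cronbach's α = 0.81

sum of item variances = 1.23 + 2.86 + 1.51 + 2.62 = 8.22
Σ_{i<j} σ_ij = 6.42
total variance = 8.22 + 2 × 6.42 = 21.06
α = (k/(k−1))·(1 − sum of item variances/total variance) = (4/3)·(1 − 8.22/21.06) = 0.81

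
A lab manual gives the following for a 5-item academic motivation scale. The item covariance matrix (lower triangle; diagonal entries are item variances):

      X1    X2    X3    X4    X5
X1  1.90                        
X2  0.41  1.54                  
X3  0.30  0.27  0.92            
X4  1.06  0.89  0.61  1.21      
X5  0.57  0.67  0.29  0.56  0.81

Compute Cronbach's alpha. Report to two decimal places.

α = 0.80

ΣVar(i) = 1.90 + 1.54 + 0.92 + 1.21 + 0.81 = 6.38
Sum of the distinct covariances = 5.63
total variance = 6.38 + 2 × 5.63 = 17.64
α = (k/(k−1))·(1 − ΣVar(i)/total variance) = (5/4)·(1 − 6.38/17.64) = 0.80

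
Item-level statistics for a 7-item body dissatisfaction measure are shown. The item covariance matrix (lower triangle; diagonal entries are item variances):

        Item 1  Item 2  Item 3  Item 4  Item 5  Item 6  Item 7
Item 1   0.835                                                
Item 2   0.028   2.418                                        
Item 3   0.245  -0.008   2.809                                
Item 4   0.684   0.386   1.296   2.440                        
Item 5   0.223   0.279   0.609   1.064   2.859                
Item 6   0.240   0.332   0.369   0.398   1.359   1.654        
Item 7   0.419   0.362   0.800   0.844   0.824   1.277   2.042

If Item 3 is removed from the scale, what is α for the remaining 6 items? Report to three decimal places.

Remaining items: Item 1, Item 2, Item 4, Item 5, Item 6, Item 7 (k = 6).
Σσᵢ² = 0.835 + 2.418 + 2.440 + 2.859 + 1.654 + 2.042 = 12.248
Var(T) = 12.248 + 2 × 8.719 = 29.686
α (item deleted) = (6/5)·(1 − 12.248/29.686) = 0.705

α = 0.705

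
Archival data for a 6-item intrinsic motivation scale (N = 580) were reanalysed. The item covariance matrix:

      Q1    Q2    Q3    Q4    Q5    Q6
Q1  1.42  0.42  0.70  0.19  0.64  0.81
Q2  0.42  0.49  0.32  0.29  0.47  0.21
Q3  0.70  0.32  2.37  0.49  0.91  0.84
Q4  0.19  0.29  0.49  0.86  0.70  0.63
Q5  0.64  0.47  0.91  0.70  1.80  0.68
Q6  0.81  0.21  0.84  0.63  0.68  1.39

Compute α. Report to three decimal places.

α = 0.799

Σσᵢ² = 1.42 + 0.49 + 2.37 + 0.86 + 1.80 + 1.39 = 8.33
Sum of the distinct covariances = 8.30
Var(T) = 8.33 + 2 × 8.30 = 24.93
α = (k/(k−1))·(1 − Σσᵢ²/Var(T)) = (6/5)·(1 − 8.33/24.93) = 0.799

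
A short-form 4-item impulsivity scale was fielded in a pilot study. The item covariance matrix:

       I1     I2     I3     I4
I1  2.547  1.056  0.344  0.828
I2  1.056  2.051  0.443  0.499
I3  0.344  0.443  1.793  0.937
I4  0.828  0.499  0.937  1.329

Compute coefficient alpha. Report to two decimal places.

coefficient alpha = 0.69

Σσ²ᵢ = 2.547 + 2.051 + 1.793 + 1.329 = 7.720
Sum of off-diagonal covariances = 4.107
σ²_T = 7.720 + 2 × 4.107 = 15.934
α = (k/(k−1))·(1 − Σσ²ᵢ/σ²_T) = (4/3)·(1 − 7.720/15.934) = 0.69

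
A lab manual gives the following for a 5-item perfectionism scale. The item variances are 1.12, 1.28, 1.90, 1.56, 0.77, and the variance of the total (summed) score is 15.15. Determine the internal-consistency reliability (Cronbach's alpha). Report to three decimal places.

α = 0.703

sum of item variances = 1.12 + 1.28 + 1.90 + 1.56 + 0.77 = 6.63
α = (k/(k−1))·(1 − sum of item variances/total variance) = (5/4)·(1 − 6.63/15.15) = 0.703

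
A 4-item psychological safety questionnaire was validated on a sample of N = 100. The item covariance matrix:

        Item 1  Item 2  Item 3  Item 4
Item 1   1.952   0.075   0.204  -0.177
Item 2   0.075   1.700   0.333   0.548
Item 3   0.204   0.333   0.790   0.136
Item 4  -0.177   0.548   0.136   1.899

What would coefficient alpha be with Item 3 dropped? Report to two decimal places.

Remaining items: Item 1, Item 2, Item 4 (k = 3).
Σσᵢ² = 1.952 + 1.700 + 1.899 = 5.551
σ²_T = 5.551 + 2 × 0.446 = 6.443
α (item deleted) = (3/2)·(1 − 5.551/6.443) = 0.21

α = 0.21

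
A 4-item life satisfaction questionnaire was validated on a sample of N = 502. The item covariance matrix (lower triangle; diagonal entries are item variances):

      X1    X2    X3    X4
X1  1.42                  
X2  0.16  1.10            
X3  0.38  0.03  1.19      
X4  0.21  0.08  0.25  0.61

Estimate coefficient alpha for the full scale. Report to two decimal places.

Σσ²ᵢ = 1.42 + 1.10 + 1.19 + 0.61 = 4.32
Sum of off-diagonal covariances = 1.11
total variance = 4.32 + 2 × 1.11 = 6.54
α = (k/(k−1))·(1 − Σσ²ᵢ/total variance) = (4/3)·(1 − 4.32/6.54) = 0.45

α = 0.45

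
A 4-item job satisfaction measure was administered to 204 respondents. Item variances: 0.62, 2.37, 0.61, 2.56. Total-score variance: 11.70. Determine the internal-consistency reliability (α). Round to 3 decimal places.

ΣVar(i) = 0.62 + 2.37 + 0.61 + 2.56 = 6.16
α = (k/(k−1))·(1 − ΣVar(i)/σ²_T) = (4/3)·(1 − 6.16/11.70) = 0.631

α = 0.631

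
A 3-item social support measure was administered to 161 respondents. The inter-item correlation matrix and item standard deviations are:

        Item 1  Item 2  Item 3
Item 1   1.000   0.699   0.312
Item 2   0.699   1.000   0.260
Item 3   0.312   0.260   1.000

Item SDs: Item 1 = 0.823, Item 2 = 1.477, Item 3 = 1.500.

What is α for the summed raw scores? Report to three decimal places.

α = 0.622

Σσ²ᵢ = 0.823² + 1.477² + 1.500² = 5.1089
Covariances σ_ij = r_ij · s_i · s_j:
  σ(Item 1,Item 2) = 0.699 × 0.823 × 1.477 = 0.8497
  σ(Item 1,Item 3) = 0.312 × 0.823 × 1.500 = 0.3852
  σ(Item 2,Item 3) = 0.260 × 1.477 × 1.500 = 0.5760
σ²_T = Σσ²ᵢ + 2·Σσ_ij = 5.1089 + 2 × 1.8109 = 8.7307
α = (3/2)·(1 − 5.1089/8.7307) = 0.622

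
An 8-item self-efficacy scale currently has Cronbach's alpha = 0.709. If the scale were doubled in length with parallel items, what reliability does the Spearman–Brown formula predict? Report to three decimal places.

predicted reliability = 0.830

Length factor m = 2
α' = m·α / (1 + (m−1)·α)
   = 2 × 0.709 / (1 + (2 − 1) × 0.709)
   = 1.4180 / 1.7090 = 0.830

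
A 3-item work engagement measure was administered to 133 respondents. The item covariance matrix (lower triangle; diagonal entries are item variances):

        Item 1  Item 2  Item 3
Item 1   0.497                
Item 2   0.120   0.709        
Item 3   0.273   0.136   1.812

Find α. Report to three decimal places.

ΣVar(i) = 0.497 + 0.709 + 1.812 = 3.018
Sum of the distinct covariances = 0.529
σ²_T = 3.018 + 2 × 0.529 = 4.076
α = (k/(k−1))·(1 − ΣVar(i)/σ²_T) = (3/2)·(1 − 3.018/4.076) = 0.389

α = 0.389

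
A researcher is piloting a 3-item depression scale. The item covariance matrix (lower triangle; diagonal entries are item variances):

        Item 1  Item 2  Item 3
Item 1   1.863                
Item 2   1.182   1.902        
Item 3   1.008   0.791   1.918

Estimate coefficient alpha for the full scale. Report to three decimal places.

Σσᵢ² = 1.863 + 1.902 + 1.918 = 5.683
Sum of off-diagonal covariances = 2.981
total variance = 5.683 + 2 × 2.981 = 11.645
α = (k/(k−1))·(1 − Σσᵢ²/total variance) = (3/2)·(1 − 5.683/11.645) = 0.768

coefficient alpha = 0.768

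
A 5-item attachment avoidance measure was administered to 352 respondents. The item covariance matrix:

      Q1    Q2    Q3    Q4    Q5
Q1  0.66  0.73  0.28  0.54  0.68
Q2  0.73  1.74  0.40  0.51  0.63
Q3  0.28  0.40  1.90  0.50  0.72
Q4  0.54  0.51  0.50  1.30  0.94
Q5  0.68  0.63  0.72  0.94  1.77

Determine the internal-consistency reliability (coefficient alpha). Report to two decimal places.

α = 0.77

Σσ²ᵢ = 0.66 + 1.74 + 1.90 + 1.30 + 1.77 = 7.37
Sum of the distinct covariances = 5.93
total variance = 7.37 + 2 × 5.93 = 19.23
α = (k/(k−1))·(1 − Σσ²ᵢ/total variance) = (5/4)·(1 − 7.37/19.23) = 0.77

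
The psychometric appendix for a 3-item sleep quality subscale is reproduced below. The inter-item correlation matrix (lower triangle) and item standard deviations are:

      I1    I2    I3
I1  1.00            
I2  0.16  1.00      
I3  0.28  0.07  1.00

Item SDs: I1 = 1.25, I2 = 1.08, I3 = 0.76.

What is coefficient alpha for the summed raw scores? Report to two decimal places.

Σσ²ᵢ = 1.25² + 1.08² + 0.76² = 3.3065
Covariances σ_ij = r_ij · s_i · s_j:
  σ(I1,I2) = 0.16 × 1.25 × 1.08 = 0.2160
  σ(I1,I3) = 0.28 × 1.25 × 0.76 = 0.2660
  σ(I2,I3) = 0.07 × 1.08 × 0.76 = 0.0575
σ²_T = Σσ²ᵢ + 2·Σσ_ij = 3.3065 + 2 × 0.5395 = 4.3855
α = (3/2)·(1 − 3.3065/4.3855) = 0.37

α = 0.37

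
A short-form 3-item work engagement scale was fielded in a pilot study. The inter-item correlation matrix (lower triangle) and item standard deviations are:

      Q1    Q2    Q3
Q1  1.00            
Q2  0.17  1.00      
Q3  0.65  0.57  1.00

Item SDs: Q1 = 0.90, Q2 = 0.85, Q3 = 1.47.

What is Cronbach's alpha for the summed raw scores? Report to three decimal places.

Σσ²ᵢ = 0.90² + 0.85² + 1.47² = 3.6934
Covariances σ_ij = r_ij · s_i · s_j:
  σ(Q1,Q2) = 0.17 × 0.90 × 0.85 = 0.1301
  σ(Q1,Q3) = 0.65 × 0.90 × 1.47 = 0.8600
  σ(Q2,Q3) = 0.57 × 0.85 × 1.47 = 0.7122
σ²_T = Σσ²ᵢ + 2·Σσ_ij = 3.6934 + 2 × 1.7023 = 7.0980
α = (3/2)·(1 − 3.6934/7.0980) = 0.719

α = 0.719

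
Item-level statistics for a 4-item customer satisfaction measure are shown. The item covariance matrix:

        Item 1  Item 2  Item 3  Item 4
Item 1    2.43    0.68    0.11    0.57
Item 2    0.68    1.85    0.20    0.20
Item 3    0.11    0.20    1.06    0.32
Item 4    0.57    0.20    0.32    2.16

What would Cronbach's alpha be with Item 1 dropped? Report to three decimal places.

α = 0.332

Remaining items: Item 2, Item 3, Item 4 (k = 3).
ΣVar(i) = 1.85 + 1.06 + 2.16 = 5.07
σ²_total = 5.07 + 2 × 0.72 = 6.51
α (item deleted) = (3/2)·(1 − 5.07/6.51) = 0.332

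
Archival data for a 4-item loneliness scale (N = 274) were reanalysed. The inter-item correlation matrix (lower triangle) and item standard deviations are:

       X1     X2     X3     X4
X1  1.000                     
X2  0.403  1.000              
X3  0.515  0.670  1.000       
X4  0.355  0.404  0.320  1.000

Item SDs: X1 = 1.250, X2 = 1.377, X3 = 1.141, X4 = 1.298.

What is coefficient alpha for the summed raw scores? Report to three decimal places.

Σσ²ᵢ = 1.250² + 1.377² + 1.141² + 1.298² = 6.4453
Covariances σ_ij = r_ij · s_i · s_j:
  σ(X1,X2) = 0.403 × 1.250 × 1.377 = 0.6937
  σ(X1,X3) = 0.515 × 1.250 × 1.141 = 0.7345
  σ(X1,X4) = 0.355 × 1.250 × 1.298 = 0.5760
  σ(X2,X3) = 0.670 × 1.377 × 1.141 = 1.0527
  σ(X2,X4) = 0.404 × 1.377 × 1.298 = 0.7221
  σ(X3,X4) = 0.320 × 1.141 × 1.298 = 0.4739
σ²_T = Σσ²ᵢ + 2·Σσ_ij = 6.4453 + 2 × 4.2529 = 14.9511
α = (4/3)·(1 − 6.4453/14.9511) = 0.759

α = 0.759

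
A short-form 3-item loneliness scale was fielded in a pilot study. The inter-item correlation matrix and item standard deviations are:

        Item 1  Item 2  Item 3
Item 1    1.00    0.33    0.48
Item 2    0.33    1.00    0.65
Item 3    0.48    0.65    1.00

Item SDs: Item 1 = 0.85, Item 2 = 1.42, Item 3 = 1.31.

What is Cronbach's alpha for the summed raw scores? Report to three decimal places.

Σσ²ᵢ = 0.85² + 1.42² + 1.31² = 4.4550
Covariances σ_ij = r_ij · s_i · s_j:
  σ(Item 1,Item 2) = 0.33 × 0.85 × 1.42 = 0.3983
  σ(Item 1,Item 3) = 0.48 × 0.85 × 1.31 = 0.5345
  σ(Item 2,Item 3) = 0.65 × 1.42 × 1.31 = 1.2091
σ²_T = Σσ²ᵢ + 2·Σσ_ij = 4.4550 + 2 × 2.1419 = 8.7388
α = (3/2)·(1 − 4.4550/8.7388) = 0.735

Cronbach's alpha = 0.735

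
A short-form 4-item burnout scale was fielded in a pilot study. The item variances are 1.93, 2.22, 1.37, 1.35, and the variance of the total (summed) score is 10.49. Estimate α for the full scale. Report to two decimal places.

Σσᵢ² = 1.93 + 2.22 + 1.37 + 1.35 = 6.87
α = (k/(k−1))·(1 − Σσᵢ²/total variance) = (4/3)·(1 − 6.87/10.49) = 0.46

α = 0.46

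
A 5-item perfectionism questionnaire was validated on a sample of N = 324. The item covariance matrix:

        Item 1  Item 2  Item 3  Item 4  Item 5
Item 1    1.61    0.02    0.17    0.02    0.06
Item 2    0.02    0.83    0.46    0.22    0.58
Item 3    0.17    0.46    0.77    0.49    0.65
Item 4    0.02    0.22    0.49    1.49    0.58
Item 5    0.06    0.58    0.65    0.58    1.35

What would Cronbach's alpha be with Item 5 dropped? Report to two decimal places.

α = 0.49

Remaining items: Item 1, Item 2, Item 3, Item 4 (k = 4).
Σσ²ᵢ = 1.61 + 0.83 + 0.77 + 1.49 = 4.70
σ²_T = 4.70 + 2 × 1.38 = 7.46
α (item deleted) = (4/3)·(1 − 4.70/7.46) = 0.49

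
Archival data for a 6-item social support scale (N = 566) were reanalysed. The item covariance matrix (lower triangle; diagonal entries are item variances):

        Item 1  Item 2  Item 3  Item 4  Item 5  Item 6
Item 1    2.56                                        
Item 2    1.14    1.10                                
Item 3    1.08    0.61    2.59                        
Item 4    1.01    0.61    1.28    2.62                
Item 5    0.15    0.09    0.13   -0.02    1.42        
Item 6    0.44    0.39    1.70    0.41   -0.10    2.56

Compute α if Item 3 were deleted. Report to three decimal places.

α = 0.557

Remaining items: Item 1, Item 2, Item 4, Item 5, Item 6 (k = 5).
ΣVar(i) = 2.56 + 1.10 + 2.62 + 1.42 + 2.56 = 10.26
total variance = 10.26 + 2 × 4.12 = 18.50
α (item deleted) = (5/4)·(1 − 10.26/18.50) = 0.557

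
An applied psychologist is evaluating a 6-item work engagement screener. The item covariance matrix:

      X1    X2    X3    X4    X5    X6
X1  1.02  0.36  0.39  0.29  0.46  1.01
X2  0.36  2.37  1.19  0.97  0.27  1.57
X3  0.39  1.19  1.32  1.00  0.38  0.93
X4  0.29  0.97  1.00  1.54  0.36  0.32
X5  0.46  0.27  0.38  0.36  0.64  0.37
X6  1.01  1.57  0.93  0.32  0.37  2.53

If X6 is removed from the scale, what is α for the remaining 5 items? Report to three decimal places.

Remaining items: X1, X2, X3, X4, X5 (k = 5).
ΣVar(i) = 1.02 + 2.37 + 1.32 + 1.54 + 0.64 = 6.89
σ²_T = 6.89 + 2 × 5.67 = 18.23
α (item deleted) = (5/4)·(1 − 6.89/18.23) = 0.778

α = 0.778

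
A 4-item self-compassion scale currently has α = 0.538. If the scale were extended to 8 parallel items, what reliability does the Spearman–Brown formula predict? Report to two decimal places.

predicted reliability = 0.70

Length factor m = 8/4 = 2.0000
α' = m·α / (1 + (m−1)·α)
   = 8/4 × 0.538 / (1 + (8/4 − 1) × 0.538)
   = 1.0760 / 1.5380 = 0.70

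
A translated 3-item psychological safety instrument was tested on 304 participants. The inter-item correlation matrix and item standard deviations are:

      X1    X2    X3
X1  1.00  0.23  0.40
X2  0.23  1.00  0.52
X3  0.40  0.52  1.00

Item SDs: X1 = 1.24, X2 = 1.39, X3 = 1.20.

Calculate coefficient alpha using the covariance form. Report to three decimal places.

α = 0.646

Σσ²ᵢ = 1.24² + 1.39² + 1.20² = 4.9097
Covariances σ_ij = r_ij · s_i · s_j:
  σ(X1,X2) = 0.23 × 1.24 × 1.39 = 0.3964
  σ(X1,X3) = 0.40 × 1.24 × 1.20 = 0.5952
  σ(X2,X3) = 0.52 × 1.39 × 1.20 = 0.8674
σ²_T = Σσ²ᵢ + 2·Σσ_ij = 4.9097 + 2 × 1.8590 = 8.6277
α = (3/2)·(1 − 4.9097/8.6277) = 0.646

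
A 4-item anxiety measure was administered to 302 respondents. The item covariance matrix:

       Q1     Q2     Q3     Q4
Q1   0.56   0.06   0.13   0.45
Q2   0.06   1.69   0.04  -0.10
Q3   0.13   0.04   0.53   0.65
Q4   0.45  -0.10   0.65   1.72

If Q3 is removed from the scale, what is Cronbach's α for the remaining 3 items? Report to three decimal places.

Remaining items: Q1, Q2, Q4 (k = 3).
Σσᵢ² = 0.56 + 1.69 + 1.72 = 3.97
Var(T) = 3.97 + 2 × 0.41 = 4.79
α (item deleted) = (3/2)·(1 − 3.97/4.79) = 0.257

α = 0.257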